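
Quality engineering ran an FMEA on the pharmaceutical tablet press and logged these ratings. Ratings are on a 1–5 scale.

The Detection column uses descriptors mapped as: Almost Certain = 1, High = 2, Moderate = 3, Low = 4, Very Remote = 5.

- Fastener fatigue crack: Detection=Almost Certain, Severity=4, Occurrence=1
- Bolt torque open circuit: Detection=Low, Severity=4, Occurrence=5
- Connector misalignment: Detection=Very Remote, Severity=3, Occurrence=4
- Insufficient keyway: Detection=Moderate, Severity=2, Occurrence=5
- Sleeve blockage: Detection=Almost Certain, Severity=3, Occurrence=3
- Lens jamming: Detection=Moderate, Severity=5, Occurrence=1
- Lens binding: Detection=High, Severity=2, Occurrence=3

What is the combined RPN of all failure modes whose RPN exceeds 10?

197

RPN = Severity × Occurrence × Detection:
  Fastener fatigue crack: 4 × 1 × 1 = 4
  Bolt torque open circuit: 4 × 5 × 4 = 80
  Connector misalignment: 3 × 4 × 5 = 60
  Insufficient keyway: 2 × 5 × 3 = 30
  Sleeve blockage: 3 × 3 × 1 = 9
  Lens jamming: 5 × 1 × 3 = 15
  Lens binding: 2 × 3 × 2 = 12
RPN > 10: Bolt torque open circuit (80), Connector misalignment (60), Insufficient keyway (30), Lens jamming (15), Lens binding (12).
Sum: 80 + 60 + 30 + 15 + 12 = 197.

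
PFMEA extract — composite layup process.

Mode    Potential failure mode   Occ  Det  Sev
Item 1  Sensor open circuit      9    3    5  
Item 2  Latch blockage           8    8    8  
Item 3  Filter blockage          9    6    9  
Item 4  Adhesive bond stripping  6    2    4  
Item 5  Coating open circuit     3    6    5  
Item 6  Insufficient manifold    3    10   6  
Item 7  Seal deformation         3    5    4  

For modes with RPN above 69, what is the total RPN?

RPN = Severity × Occurrence × Detection:
  Item 1: 5 × 9 × 3 = 135
  Item 2: 8 × 8 × 8 = 512
  Item 3: 9 × 9 × 6 = 486
  Item 4: 4 × 6 × 2 = 48
  Item 5: 5 × 3 × 6 = 90
  Item 6: 6 × 3 × 10 = 180
  Item 7: 4 × 3 × 5 = 60
RPN > 69: Item 1 (135), Item 2 (512), Item 3 (486), Item 5 (90), Item 6 (180).
Sum: 135 + 512 + 486 + 90 + 180 = 1403.

1403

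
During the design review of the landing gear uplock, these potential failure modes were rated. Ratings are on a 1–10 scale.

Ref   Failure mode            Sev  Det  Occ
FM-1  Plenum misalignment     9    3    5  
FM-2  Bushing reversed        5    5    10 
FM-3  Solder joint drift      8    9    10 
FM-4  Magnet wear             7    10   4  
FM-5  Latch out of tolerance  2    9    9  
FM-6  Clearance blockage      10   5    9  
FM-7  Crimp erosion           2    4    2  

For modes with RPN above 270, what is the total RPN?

RPN = Severity × Occurrence × Detection:
  FM-1: 9 × 5 × 3 = 135
  FM-2: 5 × 10 × 5 = 250
  FM-3: 8 × 10 × 9 = 720
  FM-4: 7 × 4 × 10 = 280
  FM-5: 2 × 9 × 9 = 162
  FM-6: 10 × 9 × 5 = 450
  FM-7: 2 × 2 × 4 = 16
RPN > 270: FM-3 (720), FM-4 (280), FM-6 (450).
Sum: 720 + 280 + 450 = 1450.

1450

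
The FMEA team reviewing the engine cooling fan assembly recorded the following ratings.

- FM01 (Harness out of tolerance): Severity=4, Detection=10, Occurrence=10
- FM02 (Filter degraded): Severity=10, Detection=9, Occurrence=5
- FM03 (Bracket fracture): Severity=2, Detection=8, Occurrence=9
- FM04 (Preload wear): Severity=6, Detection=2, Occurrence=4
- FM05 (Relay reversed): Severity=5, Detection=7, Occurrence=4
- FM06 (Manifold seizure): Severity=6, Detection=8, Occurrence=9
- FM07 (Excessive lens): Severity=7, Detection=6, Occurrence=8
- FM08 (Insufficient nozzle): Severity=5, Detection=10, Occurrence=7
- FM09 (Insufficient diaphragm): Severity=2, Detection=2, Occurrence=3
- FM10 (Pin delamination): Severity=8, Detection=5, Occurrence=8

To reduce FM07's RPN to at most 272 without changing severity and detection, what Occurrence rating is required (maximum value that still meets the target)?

6

FM07: S=7, O=8, D=6 → current RPN = 336.
Fixed product = 42. Need 42 × O ≤ 272, so O ≤ 272/42 = 6.48.
Maximum integer Occurrence rating = 6 (gives RPN 252; O=7 would give 294 > 272).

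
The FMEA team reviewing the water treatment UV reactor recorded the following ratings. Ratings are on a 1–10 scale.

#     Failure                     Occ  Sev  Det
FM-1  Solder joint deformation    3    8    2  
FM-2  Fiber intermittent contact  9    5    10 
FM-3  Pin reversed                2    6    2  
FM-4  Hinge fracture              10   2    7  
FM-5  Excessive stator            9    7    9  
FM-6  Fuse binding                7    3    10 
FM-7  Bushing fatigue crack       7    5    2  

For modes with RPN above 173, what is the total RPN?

RPN = Severity × Occurrence × Detection:
  FM-1: 8 × 3 × 2 = 48
  FM-2: 5 × 9 × 10 = 450
  FM-3: 6 × 2 × 2 = 24
  FM-4: 2 × 10 × 7 = 140
  FM-5: 7 × 9 × 9 = 567
  FM-6: 3 × 7 × 10 = 210
  FM-7: 5 × 7 × 2 = 70
RPN > 173: FM-2 (450), FM-5 (567), FM-6 (210).
Sum: 450 + 567 + 210 = 1227.

1227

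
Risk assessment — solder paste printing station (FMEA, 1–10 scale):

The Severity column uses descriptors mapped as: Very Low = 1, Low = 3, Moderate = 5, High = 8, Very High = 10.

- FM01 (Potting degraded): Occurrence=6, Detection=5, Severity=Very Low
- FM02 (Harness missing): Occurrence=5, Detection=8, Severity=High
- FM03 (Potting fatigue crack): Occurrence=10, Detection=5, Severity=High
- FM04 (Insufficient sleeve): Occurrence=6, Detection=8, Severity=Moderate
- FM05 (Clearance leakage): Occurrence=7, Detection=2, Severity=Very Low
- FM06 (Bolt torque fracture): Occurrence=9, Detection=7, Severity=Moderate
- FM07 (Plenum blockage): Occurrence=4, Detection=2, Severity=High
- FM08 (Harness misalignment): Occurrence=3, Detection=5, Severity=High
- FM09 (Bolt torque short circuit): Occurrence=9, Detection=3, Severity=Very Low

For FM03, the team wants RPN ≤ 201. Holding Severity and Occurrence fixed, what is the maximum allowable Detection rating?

2

FM03: S=8, O=10, D=5 → current RPN = 400.
Fixed product = 80. Need 80 × D ≤ 201, so D ≤ 201/80 = 2.51.
Maximum integer Detection rating = 2 (gives RPN 160; D=3 would give 240 > 201).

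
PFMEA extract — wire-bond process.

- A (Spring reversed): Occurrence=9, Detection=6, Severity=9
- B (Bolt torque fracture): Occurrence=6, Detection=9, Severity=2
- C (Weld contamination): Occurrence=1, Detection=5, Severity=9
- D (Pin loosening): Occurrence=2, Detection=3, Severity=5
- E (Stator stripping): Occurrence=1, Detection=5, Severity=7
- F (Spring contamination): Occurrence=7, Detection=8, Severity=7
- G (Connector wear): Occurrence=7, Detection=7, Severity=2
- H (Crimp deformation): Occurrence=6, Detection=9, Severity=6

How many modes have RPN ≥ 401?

RPN = Severity × Occurrence × Detection:
  A: 9 × 9 × 6 = 486
  B: 2 × 6 × 9 = 108
  C: 9 × 1 × 5 = 45
  D: 5 × 2 × 3 = 30
  E: 7 × 1 × 5 = 35
  F: 7 × 7 × 8 = 392
  G: 2 × 7 × 7 = 98
  H: 6 × 6 × 9 = 324
Modes with RPN ≥ 401: A (486) → 1.

1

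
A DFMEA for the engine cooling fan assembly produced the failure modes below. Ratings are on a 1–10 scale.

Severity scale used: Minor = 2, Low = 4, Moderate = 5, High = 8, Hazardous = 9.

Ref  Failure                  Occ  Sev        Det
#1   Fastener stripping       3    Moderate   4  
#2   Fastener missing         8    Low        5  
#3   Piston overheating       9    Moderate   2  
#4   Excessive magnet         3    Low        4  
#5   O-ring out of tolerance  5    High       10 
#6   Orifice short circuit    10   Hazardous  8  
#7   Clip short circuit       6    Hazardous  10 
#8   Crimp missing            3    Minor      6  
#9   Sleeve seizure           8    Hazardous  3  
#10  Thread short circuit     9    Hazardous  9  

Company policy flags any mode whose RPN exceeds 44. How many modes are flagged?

RPN = Severity × Occurrence × Detection:
  #1: 5 × 3 × 4 = 60
  #2: 4 × 8 × 5 = 160
  #3: 5 × 9 × 2 = 90
  #4: 4 × 3 × 4 = 48
  #5: 8 × 5 × 10 = 400
  #6: 9 × 10 × 8 = 720
  #7: 9 × 6 × 10 = 540
  #8: 2 × 3 × 6 = 36
  #9: 9 × 8 × 3 = 216
  #10: 9 × 9 × 9 = 729
Modes with RPN > 44: #1 (60), #2 (160), #3 (90), #4 (48), #5 (400), #6 (720), #7 (540), #9 (216), #10 (729) → 9.

9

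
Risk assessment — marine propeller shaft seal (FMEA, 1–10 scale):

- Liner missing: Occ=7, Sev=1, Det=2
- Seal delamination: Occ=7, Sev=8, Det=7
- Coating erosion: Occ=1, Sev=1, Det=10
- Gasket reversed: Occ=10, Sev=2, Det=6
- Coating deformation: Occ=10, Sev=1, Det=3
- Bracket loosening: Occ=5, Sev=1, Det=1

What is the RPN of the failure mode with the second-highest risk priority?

RPN = Severity × Occurrence × Detection:
  Liner missing: 1 × 7 × 2 = 14
  Seal delamination: 8 × 7 × 7 = 392
  Coating erosion: 1 × 1 × 10 = 10
  Gasket reversed: 2 × 10 × 6 = 120
  Coating deformation: 1 × 10 × 3 = 30
  Bracket loosening: 1 × 5 × 1 = 5
Sorted descending: 392, 120, 30, 14, 10, 5.
The second-highest RPN is 120 (Gasket reversed).

120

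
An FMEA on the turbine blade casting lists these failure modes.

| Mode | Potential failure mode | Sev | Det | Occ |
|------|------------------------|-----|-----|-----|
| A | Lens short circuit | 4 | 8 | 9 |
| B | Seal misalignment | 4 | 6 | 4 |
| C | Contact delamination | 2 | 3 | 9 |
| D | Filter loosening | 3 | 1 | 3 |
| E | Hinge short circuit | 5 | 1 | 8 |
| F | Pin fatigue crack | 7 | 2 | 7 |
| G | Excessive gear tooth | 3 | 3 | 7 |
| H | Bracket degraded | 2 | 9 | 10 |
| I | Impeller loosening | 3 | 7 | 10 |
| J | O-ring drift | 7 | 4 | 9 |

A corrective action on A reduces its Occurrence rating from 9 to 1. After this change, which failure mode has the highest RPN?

RPN = Severity × Occurrence × Detection:
  A: 4 × 9 × 8 = 288
  B: 4 × 4 × 6 = 96
  C: 2 × 9 × 3 = 54
  D: 3 × 3 × 1 = 9
  E: 5 × 8 × 1 = 40
  F: 7 × 7 × 2 = 98
  G: 3 × 7 × 3 = 63
  H: 2 × 10 × 9 = 180
  I: 3 × 10 × 7 = 210
  J: 7 × 9 × 4 = 252
After action: A → 4 × 1 × 8 = 32.
Revised RPNs: J=252, I=210, H=180, F=98, B=96, G=63, C=54, E=40, A=32, D=9.
Highest is now J (252).

J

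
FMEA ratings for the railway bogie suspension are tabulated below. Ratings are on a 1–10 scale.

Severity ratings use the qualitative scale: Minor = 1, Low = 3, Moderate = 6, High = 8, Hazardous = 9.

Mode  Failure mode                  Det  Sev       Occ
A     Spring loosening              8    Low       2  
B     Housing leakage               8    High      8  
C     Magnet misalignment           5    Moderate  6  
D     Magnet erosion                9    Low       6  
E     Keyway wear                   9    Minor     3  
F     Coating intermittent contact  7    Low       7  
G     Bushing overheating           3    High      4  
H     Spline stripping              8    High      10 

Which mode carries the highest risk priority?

RPN = Severity × Occurrence × Detection:
  A: 3 × 2 × 8 = 48
  B: 8 × 8 × 8 = 512
  C: 6 × 6 × 5 = 180
  D: 3 × 6 × 9 = 162
  E: 1 × 3 × 9 = 27
  F: 3 × 7 × 7 = 147
  G: 8 × 4 × 3 = 96
  H: 8 × 10 × 8 = 640
Highest RPN is 640 → H.

H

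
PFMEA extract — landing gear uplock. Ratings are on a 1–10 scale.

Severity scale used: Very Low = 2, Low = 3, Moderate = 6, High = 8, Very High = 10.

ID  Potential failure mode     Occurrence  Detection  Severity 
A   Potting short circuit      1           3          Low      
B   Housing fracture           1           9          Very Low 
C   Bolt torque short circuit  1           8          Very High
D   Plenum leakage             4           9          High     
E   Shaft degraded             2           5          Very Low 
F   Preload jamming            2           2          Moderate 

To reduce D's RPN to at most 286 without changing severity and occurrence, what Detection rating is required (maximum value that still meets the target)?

8

D: S=8, O=4, D=9 → current RPN = 288.
Fixed product = 32. Need 32 × D ≤ 286, so D ≤ 286/32 = 8.94.
Maximum integer Detection rating = 8 (gives RPN 256; D=9 would give 288 > 286).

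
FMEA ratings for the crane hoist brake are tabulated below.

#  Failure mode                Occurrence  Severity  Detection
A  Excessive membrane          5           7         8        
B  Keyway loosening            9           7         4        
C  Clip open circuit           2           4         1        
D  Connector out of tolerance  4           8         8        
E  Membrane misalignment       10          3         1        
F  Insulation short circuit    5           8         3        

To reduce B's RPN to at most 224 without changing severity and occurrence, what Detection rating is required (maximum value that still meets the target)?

3

B: S=7, O=9, D=4 → current RPN = 252.
Fixed product = 63. Need 63 × D ≤ 224, so D ≤ 224/63 = 3.56.
Maximum integer Detection rating = 3 (gives RPN 189; D=4 would give 252 > 224).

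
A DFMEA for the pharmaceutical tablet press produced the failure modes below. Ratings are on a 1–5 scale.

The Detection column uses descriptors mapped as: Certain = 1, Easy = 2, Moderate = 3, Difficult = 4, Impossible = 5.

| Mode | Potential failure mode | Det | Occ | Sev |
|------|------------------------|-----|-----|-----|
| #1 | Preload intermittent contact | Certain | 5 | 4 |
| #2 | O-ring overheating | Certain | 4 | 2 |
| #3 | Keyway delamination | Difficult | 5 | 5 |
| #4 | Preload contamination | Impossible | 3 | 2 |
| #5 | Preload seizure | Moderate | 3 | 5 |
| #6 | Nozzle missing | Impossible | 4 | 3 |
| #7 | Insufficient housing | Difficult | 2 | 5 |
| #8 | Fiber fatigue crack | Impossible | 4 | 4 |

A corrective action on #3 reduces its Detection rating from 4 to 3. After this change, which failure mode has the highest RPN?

#8

RPN = Severity × Occurrence × Detection:
  #1: 4 × 5 × 1 = 20
  #2: 2 × 4 × 1 = 8
  #3: 5 × 5 × 4 = 100
  #4: 2 × 3 × 5 = 30
  #5: 5 × 3 × 3 = 45
  #6: 3 × 4 × 5 = 60
  #7: 5 × 2 × 4 = 40
  #8: 4 × 4 × 5 = 80
After action: #3 → 5 × 5 × 3 = 75.
Revised RPNs: #8=80, #3=75, #6=60, #5=45, #7=40, #4=30, #1=20, #2=8.
Highest is now #8 (80).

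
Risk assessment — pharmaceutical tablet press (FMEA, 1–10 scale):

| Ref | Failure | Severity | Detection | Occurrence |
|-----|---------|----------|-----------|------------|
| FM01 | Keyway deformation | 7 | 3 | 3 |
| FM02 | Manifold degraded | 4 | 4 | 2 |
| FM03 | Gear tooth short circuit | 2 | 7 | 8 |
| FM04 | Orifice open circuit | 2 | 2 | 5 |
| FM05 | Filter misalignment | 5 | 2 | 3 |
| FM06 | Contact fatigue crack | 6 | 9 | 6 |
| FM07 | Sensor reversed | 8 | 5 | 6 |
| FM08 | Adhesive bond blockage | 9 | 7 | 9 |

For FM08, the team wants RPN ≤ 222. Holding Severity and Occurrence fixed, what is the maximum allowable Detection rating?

2

FM08: S=9, O=9, D=7 → current RPN = 567.
Fixed product = 81. Need 81 × D ≤ 222, so D ≤ 222/81 = 2.74.
Maximum integer Detection rating = 2 (gives RPN 162; D=3 would give 243 > 222).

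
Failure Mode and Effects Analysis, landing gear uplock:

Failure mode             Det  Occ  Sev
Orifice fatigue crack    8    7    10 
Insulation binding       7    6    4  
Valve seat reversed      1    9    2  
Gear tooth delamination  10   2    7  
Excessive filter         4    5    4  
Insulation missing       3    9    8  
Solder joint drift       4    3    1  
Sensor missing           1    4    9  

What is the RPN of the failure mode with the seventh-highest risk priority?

RPN = Severity × Occurrence × Detection:
  Orifice fatigue crack: 10 × 7 × 8 = 560
  Insulation binding: 4 × 6 × 7 = 168
  Valve seat reversed: 2 × 9 × 1 = 18
  Gear tooth delamination: 7 × 2 × 10 = 140
  Excessive filter: 4 × 5 × 4 = 80
  Insulation missing: 8 × 9 × 3 = 216
  Solder joint drift: 1 × 3 × 4 = 12
  Sensor missing: 9 × 4 × 1 = 36
Sorted descending: 560, 216, 168, 140, 80, 36, 18, 12.
The seventh-highest RPN is 18 (Valve seat reversed).

18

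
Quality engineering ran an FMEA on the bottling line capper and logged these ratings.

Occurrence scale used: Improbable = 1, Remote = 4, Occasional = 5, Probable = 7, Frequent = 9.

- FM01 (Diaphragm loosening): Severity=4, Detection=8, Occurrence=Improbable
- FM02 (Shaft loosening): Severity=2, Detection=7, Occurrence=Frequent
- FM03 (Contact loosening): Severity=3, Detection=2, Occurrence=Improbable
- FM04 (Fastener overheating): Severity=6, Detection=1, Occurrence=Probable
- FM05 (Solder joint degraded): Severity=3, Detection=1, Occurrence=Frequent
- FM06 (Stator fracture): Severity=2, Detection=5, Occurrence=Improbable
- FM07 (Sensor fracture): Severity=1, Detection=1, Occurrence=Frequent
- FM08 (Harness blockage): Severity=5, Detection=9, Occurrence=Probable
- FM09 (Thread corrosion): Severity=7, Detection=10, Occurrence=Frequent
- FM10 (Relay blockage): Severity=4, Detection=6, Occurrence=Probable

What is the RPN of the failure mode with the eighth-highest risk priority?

RPN = Severity × Occurrence × Detection:
  FM01: 4 × 1 × 8 = 32
  FM02: 2 × 9 × 7 = 126
  FM03: 3 × 1 × 2 = 6
  FM04: 6 × 7 × 1 = 42
  FM05: 3 × 9 × 1 = 27
  FM06: 2 × 1 × 5 = 10
  FM07: 1 × 9 × 1 = 9
  FM08: 5 × 7 × 9 = 315
  FM09: 7 × 9 × 10 = 630
  FM10: 4 × 7 × 6 = 168
Sorted descending: 630, 315, 168, 126, 42, 32, 27, 10, 9, 6.
The eighth-highest RPN is 10 (FM06).

10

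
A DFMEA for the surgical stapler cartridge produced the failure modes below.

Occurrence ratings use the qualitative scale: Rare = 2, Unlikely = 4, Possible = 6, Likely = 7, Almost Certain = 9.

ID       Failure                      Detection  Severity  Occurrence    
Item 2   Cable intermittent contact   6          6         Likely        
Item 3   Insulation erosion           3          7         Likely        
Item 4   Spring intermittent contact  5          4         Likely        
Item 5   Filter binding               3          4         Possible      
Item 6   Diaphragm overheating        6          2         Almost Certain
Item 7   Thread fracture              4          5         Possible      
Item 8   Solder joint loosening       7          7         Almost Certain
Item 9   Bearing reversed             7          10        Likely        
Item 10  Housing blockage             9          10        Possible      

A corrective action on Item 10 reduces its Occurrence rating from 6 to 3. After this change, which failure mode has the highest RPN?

RPN = Severity × Occurrence × Detection:
  Item 2: 6 × 7 × 6 = 252
  Item 3: 7 × 7 × 3 = 147
  Item 4: 4 × 7 × 5 = 140
  Item 5: 4 × 6 × 3 = 72
  Item 6: 2 × 9 × 6 = 108
  Item 7: 5 × 6 × 4 = 120
  Item 8: 7 × 9 × 7 = 441
  Item 9: 10 × 7 × 7 = 490
  Item 10: 10 × 6 × 9 = 540
After action: Item 10 → 10 × 3 × 9 = 270.
Revised RPNs: Item 9=490, Item 8=441, Item 10=270, Item 2=252, Item 3=147, Item 4=140, Item 7=120, Item 6=108, Item 5=72.
Highest is now Item 9 (490).

Item 9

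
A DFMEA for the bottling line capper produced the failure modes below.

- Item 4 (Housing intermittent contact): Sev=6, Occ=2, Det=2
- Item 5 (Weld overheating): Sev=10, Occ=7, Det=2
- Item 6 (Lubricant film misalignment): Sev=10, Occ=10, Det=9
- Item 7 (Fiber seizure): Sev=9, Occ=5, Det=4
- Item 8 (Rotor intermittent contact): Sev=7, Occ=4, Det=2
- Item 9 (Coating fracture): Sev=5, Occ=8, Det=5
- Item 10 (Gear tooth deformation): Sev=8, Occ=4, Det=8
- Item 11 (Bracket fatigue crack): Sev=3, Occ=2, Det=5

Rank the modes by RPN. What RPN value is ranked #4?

RPN = Severity × Occurrence × Detection:
  Item 4: 6 × 2 × 2 = 24
  Item 5: 10 × 7 × 2 = 140
  Item 6: 10 × 10 × 9 = 900
  Item 7: 9 × 5 × 4 = 180
  Item 8: 7 × 4 × 2 = 56
  Item 9: 5 × 8 × 5 = 200
  Item 10: 8 × 4 × 8 = 256
  Item 11: 3 × 2 × 5 = 30
Sorted descending: 900, 256, 200, 180, 140, 56, 30, 24.
The fourth-highest RPN is 180 (Item 7).

180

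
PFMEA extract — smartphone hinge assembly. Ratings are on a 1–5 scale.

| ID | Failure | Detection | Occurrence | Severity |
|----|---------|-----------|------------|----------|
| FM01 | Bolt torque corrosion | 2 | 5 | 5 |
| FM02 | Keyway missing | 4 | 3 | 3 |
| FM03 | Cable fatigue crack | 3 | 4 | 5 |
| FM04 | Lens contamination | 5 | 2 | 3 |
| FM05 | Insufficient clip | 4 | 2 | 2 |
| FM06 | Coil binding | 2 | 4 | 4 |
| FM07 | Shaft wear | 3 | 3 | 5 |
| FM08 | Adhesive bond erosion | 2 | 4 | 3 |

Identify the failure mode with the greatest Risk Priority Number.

RPN = Severity × Occurrence × Detection:
  FM01: 5 × 5 × 2 = 50
  FM02: 3 × 3 × 4 = 36
  FM03: 5 × 4 × 3 = 60
  FM04: 3 × 2 × 5 = 30
  FM05: 2 × 2 × 4 = 16
  FM06: 4 × 4 × 2 = 32
  FM07: 5 × 3 × 3 = 45
  FM08: 3 × 4 × 2 = 24
Highest RPN is 60 → FM03.

FM03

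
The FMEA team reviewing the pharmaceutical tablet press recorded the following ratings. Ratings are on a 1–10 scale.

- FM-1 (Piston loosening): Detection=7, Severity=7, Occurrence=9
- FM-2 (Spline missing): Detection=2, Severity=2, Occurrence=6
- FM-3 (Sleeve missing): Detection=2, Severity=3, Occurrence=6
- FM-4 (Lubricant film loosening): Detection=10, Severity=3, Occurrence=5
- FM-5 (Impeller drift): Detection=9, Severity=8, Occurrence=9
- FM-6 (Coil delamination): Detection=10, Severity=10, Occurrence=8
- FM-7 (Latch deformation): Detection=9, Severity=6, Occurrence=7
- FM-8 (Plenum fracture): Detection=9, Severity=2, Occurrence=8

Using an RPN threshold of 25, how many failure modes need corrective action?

RPN = Severity × Occurrence × Detection:
  FM-1: 7 × 9 × 7 = 441
  FM-2: 2 × 6 × 2 = 24
  FM-3: 3 × 6 × 2 = 36
  FM-4: 3 × 5 × 10 = 150
  FM-5: 8 × 9 × 9 = 648
  FM-6: 10 × 8 × 10 = 800
  FM-7: 6 × 7 × 9 = 378
  FM-8: 2 × 8 × 9 = 144
Modes with RPN ≥ 25: FM-1 (441), FM-3 (36), FM-4 (150), FM-5 (648), FM-6 (800), FM-7 (378), FM-8 (144) → 7.

7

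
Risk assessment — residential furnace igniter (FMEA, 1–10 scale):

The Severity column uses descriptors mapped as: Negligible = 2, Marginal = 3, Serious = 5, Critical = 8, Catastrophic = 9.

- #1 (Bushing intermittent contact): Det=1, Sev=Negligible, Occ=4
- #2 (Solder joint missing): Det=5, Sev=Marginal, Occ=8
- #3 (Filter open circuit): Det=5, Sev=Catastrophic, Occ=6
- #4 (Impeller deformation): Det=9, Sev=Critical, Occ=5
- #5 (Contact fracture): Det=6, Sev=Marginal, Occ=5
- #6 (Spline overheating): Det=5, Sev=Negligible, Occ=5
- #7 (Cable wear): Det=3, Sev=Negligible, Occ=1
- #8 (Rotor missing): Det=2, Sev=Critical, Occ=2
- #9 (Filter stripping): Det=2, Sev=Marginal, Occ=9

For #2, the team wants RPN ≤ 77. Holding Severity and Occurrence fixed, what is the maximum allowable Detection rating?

#2: S=3, O=8, D=5 → current RPN = 120.
Fixed product = 24. Need 24 × D ≤ 77, so D ≤ 77/24 = 3.21.
Maximum integer Detection rating = 3 (gives RPN 72; D=4 would give 96 > 77).

3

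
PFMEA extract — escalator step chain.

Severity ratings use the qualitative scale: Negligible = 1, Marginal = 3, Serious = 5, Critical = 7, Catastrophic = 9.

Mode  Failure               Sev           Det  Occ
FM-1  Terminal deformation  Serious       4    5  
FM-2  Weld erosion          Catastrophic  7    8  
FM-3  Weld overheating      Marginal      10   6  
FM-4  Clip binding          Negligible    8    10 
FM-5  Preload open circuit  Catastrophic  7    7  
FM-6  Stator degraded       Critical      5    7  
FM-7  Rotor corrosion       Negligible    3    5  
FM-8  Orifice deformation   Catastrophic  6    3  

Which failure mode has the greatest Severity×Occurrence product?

FM-2

Criticality = Severity × Occurrence:
  FM-1: 5 × 5 = 25
  FM-2: 9 × 8 = 72
  FM-3: 3 × 6 = 18
  FM-4: 1 × 10 = 10
  FM-5: 9 × 7 = 63
  FM-6: 7 × 7 = 49
  FM-7: 1 × 5 = 5
  FM-8: 9 × 3 = 27
Highest criticality is 72 → FM-2.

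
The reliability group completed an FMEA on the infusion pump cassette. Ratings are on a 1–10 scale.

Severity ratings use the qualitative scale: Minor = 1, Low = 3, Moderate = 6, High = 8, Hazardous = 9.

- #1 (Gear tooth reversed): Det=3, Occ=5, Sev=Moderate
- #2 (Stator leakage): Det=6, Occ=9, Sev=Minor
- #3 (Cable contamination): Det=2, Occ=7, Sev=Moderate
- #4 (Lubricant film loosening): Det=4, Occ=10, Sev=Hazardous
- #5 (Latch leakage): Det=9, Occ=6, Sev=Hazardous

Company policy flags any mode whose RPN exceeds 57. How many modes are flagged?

4

RPN = Severity × Occurrence × Detection:
  #1: 6 × 5 × 3 = 90
  #2: 1 × 9 × 6 = 54
  #3: 6 × 7 × 2 = 84
  #4: 9 × 10 × 4 = 360
  #5: 9 × 6 × 9 = 486
Modes with RPN > 57: #1 (90), #3 (84), #4 (360), #5 (486) → 4.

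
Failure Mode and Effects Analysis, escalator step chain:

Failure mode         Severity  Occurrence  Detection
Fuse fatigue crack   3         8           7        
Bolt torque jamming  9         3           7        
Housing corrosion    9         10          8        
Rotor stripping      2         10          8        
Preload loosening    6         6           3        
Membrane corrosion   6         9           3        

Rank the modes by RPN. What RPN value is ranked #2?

189

RPN = Severity × Occurrence × Detection:
  Fuse fatigue crack: 3 × 8 × 7 = 168
  Bolt torque jamming: 9 × 3 × 7 = 189
  Housing corrosion: 9 × 10 × 8 = 720
  Rotor stripping: 2 × 10 × 8 = 160
  Preload loosening: 6 × 6 × 3 = 108
  Membrane corrosion: 6 × 9 × 3 = 162
Sorted descending: 720, 189, 168, 162, 160, 108.
The second-highest RPN is 189 (Bolt torque jamming).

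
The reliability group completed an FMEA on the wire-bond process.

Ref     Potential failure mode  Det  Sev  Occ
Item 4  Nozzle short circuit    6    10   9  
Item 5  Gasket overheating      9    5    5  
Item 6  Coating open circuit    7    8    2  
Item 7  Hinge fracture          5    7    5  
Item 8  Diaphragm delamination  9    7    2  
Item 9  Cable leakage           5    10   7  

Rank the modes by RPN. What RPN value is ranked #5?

126

RPN = Severity × Occurrence × Detection:
  Item 4: 10 × 9 × 6 = 540
  Item 5: 5 × 5 × 9 = 225
  Item 6: 8 × 2 × 7 = 112
  Item 7: 7 × 5 × 5 = 175
  Item 8: 7 × 2 × 9 = 126
  Item 9: 10 × 7 × 5 = 350
Sorted descending: 540, 350, 225, 175, 126, 112.
The fifth-highest RPN is 126 (Item 8).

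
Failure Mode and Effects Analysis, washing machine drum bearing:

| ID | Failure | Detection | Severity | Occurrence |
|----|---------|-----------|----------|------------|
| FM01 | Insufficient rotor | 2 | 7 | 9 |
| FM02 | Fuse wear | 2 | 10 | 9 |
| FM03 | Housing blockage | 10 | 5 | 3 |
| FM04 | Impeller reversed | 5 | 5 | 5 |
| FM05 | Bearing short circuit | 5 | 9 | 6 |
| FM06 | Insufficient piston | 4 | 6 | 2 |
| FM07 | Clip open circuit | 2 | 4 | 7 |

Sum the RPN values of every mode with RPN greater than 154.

RPN = Severity × Occurrence × Detection:
  FM01: 7 × 9 × 2 = 126
  FM02: 10 × 9 × 2 = 180
  FM03: 5 × 3 × 10 = 150
  FM04: 5 × 5 × 5 = 125
  FM05: 9 × 6 × 5 = 270
  FM06: 6 × 2 × 4 = 48
  FM07: 4 × 7 × 2 = 56
RPN > 154: FM02 (180), FM05 (270).
Sum: 180 + 270 = 450.

450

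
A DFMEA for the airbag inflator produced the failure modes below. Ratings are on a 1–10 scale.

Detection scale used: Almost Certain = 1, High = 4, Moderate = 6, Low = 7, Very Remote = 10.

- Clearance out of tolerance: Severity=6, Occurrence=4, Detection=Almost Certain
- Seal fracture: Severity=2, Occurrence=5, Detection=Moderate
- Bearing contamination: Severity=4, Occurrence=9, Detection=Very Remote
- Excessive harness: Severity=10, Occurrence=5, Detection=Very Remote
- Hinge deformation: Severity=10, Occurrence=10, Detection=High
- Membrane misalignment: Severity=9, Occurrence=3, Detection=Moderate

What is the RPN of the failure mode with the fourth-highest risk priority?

RPN = Severity × Occurrence × Detection:
  Clearance out of tolerance: 6 × 4 × 1 = 24
  Seal fracture: 2 × 5 × 6 = 60
  Bearing contamination: 4 × 9 × 10 = 360
  Excessive harness: 10 × 5 × 10 = 500
  Hinge deformation: 10 × 10 × 4 = 400
  Membrane misalignment: 9 × 3 × 6 = 162
Sorted descending: 500, 400, 360, 162, 60, 24.
The fourth-highest RPN is 162 (Membrane misalignment).

162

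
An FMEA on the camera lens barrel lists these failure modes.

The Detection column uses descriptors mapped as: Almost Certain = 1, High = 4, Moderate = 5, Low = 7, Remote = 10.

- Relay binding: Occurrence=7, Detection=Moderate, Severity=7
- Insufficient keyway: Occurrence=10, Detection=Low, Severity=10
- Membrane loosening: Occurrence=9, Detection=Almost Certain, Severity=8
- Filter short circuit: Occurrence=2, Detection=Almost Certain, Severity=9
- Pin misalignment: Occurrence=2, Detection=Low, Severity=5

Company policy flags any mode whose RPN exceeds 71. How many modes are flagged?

RPN = Severity × Occurrence × Detection:
  Relay binding: 7 × 7 × 5 = 245
  Insufficient keyway: 10 × 10 × 7 = 700
  Membrane loosening: 8 × 9 × 1 = 72
  Filter short circuit: 9 × 2 × 1 = 18
  Pin misalignment: 5 × 2 × 7 = 70
Modes with RPN > 71: Relay binding (245), Insufficient keyway (700), Membrane loosening (72) → 3.

3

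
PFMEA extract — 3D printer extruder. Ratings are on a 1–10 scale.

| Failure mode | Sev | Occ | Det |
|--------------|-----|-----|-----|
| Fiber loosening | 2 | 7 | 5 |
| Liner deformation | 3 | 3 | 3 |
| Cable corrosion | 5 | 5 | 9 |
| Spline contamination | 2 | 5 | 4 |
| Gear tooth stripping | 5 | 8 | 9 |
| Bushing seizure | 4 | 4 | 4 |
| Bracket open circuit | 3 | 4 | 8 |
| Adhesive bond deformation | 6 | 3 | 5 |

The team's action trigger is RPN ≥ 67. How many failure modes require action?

5

RPN = Severity × Occurrence × Detection:
  Fiber loosening: 2 × 7 × 5 = 70
  Liner deformation: 3 × 3 × 3 = 27
  Cable corrosion: 5 × 5 × 9 = 225
  Spline contamination: 2 × 5 × 4 = 40
  Gear tooth stripping: 5 × 8 × 9 = 360
  Bushing seizure: 4 × 4 × 4 = 64
  Bracket open circuit: 3 × 4 × 8 = 96
  Adhesive bond deformation: 6 × 3 × 5 = 90
Modes with RPN ≥ 67: Fiber loosening (70), Cable corrosion (225), Gear tooth stripping (360), Bracket open circuit (96), Adhesive bond deformation (90) → 5.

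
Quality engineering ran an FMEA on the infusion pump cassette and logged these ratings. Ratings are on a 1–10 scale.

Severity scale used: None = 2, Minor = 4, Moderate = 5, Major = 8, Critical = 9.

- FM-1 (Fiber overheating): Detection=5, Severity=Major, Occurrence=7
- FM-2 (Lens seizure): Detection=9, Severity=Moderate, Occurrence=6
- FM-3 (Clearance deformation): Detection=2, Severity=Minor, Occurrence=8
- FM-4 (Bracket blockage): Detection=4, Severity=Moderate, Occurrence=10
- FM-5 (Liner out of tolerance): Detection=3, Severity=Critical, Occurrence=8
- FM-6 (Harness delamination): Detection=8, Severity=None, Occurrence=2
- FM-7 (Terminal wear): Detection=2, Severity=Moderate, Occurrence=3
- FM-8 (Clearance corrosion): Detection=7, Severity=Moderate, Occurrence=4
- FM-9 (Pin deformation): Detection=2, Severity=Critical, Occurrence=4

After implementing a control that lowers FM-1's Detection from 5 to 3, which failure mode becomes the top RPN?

RPN = Severity × Occurrence × Detection:
  FM-1: 8 × 7 × 5 = 280
  FM-2: 5 × 6 × 9 = 270
  FM-3: 4 × 8 × 2 = 64
  FM-4: 5 × 10 × 4 = 200
  FM-5: 9 × 8 × 3 = 216
  FM-6: 2 × 2 × 8 = 32
  FM-7: 5 × 3 × 2 = 30
  FM-8: 5 × 4 × 7 = 140
  FM-9: 9 × 4 × 2 = 72
After action: FM-1 → 8 × 7 × 3 = 168.
Revised RPNs: FM-2=270, FM-5=216, FM-4=200, FM-1=168, FM-8=140, FM-9=72, FM-3=64, FM-6=32, FM-7=30.
Highest is now FM-2 (270).

FM-2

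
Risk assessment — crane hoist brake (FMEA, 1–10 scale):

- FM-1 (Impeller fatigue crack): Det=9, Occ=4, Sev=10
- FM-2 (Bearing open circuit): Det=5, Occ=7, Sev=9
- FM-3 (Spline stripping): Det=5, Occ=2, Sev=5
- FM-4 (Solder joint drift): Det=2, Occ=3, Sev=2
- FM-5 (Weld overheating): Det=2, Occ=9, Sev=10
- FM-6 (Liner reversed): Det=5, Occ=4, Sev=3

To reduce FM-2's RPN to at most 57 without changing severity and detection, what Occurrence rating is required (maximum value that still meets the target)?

1

FM-2: S=9, O=7, D=5 → current RPN = 315.
Fixed product = 45. Need 45 × O ≤ 57, so O ≤ 57/45 = 1.27.
Maximum integer Occurrence rating = 1 (gives RPN 45; O=2 would give 90 > 57).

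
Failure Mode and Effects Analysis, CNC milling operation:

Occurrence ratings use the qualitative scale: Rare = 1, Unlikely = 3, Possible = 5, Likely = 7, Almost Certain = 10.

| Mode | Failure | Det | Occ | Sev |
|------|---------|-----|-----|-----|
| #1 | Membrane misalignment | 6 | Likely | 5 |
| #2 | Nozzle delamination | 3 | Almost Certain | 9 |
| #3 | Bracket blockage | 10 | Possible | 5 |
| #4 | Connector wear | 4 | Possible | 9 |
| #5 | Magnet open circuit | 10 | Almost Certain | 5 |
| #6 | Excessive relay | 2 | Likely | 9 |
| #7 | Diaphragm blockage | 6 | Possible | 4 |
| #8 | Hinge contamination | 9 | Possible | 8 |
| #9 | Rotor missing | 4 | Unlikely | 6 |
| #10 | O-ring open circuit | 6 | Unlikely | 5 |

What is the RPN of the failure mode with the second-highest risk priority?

360

RPN = Severity × Occurrence × Detection:
  #1: 5 × 7 × 6 = 210
  #2: 9 × 10 × 3 = 270
  #3: 5 × 5 × 10 = 250
  #4: 9 × 5 × 4 = 180
  #5: 5 × 10 × 10 = 500
  #6: 9 × 7 × 2 = 126
  #7: 4 × 5 × 6 = 120
  #8: 8 × 5 × 9 = 360
  #9: 6 × 3 × 4 = 72
  #10: 5 × 3 × 6 = 90
Sorted descending: 500, 360, 270, 250, 210, 180, 126, 120, 90, 72.
The second-highest RPN is 360 (#8).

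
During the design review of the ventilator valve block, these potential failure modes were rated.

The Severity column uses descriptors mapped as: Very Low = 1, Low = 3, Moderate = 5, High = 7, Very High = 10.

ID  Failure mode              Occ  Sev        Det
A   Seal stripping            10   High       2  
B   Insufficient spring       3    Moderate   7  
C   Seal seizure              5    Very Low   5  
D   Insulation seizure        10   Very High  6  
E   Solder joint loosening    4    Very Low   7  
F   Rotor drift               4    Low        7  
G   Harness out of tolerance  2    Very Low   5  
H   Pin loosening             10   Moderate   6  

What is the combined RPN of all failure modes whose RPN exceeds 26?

1257

RPN = Severity × Occurrence × Detection:
  A: 7 × 10 × 2 = 140
  B: 5 × 3 × 7 = 105
  C: 1 × 5 × 5 = 25
  D: 10 × 10 × 6 = 600
  E: 1 × 4 × 7 = 28
  F: 3 × 4 × 7 = 84
  G: 1 × 2 × 5 = 10
  H: 5 × 10 × 6 = 300
RPN > 26: A (140), B (105), D (600), E (28), F (84), H (300).
Sum: 140 + 105 + 600 + 28 + 84 + 300 = 1257.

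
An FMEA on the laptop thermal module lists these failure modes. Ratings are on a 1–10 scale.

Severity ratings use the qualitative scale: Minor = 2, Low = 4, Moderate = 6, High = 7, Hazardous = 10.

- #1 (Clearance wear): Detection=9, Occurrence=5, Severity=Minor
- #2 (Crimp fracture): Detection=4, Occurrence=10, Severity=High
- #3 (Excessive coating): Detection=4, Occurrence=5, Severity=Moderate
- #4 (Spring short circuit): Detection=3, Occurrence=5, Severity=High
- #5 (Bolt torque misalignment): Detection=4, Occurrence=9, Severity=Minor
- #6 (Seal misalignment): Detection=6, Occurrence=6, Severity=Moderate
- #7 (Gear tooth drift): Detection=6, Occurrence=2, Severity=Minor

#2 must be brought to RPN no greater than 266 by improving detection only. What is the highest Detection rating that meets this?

#2: S=7, O=10, D=4 → current RPN = 280.
Fixed product = 70. Need 70 × D ≤ 266, so D ≤ 266/70 = 3.80.
Maximum integer Detection rating = 3 (gives RPN 210; D=4 would give 280 > 266).

3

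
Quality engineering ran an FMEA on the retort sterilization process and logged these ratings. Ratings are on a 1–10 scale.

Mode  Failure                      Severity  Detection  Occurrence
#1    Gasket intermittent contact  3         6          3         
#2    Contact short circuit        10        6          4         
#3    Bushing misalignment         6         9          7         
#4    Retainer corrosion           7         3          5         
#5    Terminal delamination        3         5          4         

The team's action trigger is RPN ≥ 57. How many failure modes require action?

4

RPN = Severity × Occurrence × Detection:
  #1: 3 × 3 × 6 = 54
  #2: 10 × 4 × 6 = 240
  #3: 6 × 7 × 9 = 378
  #4: 7 × 5 × 3 = 105
  #5: 3 × 4 × 5 = 60
Modes with RPN ≥ 57: #2 (240), #3 (378), #4 (105), #5 (60) → 4.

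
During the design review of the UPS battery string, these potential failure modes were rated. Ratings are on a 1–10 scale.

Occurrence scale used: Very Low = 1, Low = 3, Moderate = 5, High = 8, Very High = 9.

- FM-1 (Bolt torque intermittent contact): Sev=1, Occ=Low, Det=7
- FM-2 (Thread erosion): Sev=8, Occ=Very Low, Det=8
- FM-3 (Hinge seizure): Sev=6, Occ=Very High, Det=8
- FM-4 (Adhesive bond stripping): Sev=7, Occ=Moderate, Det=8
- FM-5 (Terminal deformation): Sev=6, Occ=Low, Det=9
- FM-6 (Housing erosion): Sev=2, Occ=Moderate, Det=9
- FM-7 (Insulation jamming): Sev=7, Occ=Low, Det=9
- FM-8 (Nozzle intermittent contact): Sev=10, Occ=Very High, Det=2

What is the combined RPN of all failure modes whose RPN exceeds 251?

RPN = Severity × Occurrence × Detection:
  FM-1: 1 × 3 × 7 = 21
  FM-2: 8 × 1 × 8 = 64
  FM-3: 6 × 9 × 8 = 432
  FM-4: 7 × 5 × 8 = 280
  FM-5: 6 × 3 × 9 = 162
  FM-6: 2 × 5 × 9 = 90
  FM-7: 7 × 3 × 9 = 189
  FM-8: 10 × 9 × 2 = 180
RPN > 251: FM-3 (432), FM-4 (280).
Sum: 432 + 280 = 712.

712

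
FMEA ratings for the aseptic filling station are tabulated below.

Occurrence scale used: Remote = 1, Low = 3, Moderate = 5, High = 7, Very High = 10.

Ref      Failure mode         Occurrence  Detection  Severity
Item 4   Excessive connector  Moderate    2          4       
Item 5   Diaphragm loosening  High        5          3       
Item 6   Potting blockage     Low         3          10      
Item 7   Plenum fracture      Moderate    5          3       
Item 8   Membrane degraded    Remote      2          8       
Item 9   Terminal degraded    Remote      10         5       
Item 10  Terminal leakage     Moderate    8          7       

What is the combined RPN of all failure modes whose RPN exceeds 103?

RPN = Severity × Occurrence × Detection:
  Item 4: 4 × 5 × 2 = 40
  Item 5: 3 × 7 × 5 = 105
  Item 6: 10 × 3 × 3 = 90
  Item 7: 3 × 5 × 5 = 75
  Item 8: 8 × 1 × 2 = 16
  Item 9: 5 × 1 × 10 = 50
  Item 10: 7 × 5 × 8 = 280
RPN > 103: Item 5 (105), Item 10 (280).
Sum: 105 + 280 = 385.

385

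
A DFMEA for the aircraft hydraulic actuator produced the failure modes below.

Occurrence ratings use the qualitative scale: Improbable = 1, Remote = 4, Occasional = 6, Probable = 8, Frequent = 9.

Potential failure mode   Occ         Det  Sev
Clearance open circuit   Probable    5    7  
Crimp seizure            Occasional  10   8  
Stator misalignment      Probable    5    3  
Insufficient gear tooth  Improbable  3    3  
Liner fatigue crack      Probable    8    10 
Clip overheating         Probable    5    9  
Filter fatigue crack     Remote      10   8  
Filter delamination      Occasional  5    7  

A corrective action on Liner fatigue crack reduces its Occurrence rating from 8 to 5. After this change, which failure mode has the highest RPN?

Crimp seizure

RPN = Severity × Occurrence × Detection:
  Clearance open circuit: 7 × 8 × 5 = 280
  Crimp seizure: 8 × 6 × 10 = 480
  Stator misalignment: 3 × 8 × 5 = 120
  Insufficient gear tooth: 3 × 1 × 3 = 9
  Liner fatigue crack: 10 × 8 × 8 = 640
  Clip overheating: 9 × 8 × 5 = 360
  Filter fatigue crack: 8 × 4 × 10 = 320
  Filter delamination: 7 × 6 × 5 = 210
After action: Liner fatigue crack → 10 × 5 × 8 = 400.
Revised RPNs: Crimp seizure=480, Liner fatigue crack=400, Clip overheating=360, Filter fatigue crack=320, Clearance open circuit=280, Filter delamination=210, Stator misalignment=120, Insufficient gear tooth=9.
Highest is now Crimp seizure (480).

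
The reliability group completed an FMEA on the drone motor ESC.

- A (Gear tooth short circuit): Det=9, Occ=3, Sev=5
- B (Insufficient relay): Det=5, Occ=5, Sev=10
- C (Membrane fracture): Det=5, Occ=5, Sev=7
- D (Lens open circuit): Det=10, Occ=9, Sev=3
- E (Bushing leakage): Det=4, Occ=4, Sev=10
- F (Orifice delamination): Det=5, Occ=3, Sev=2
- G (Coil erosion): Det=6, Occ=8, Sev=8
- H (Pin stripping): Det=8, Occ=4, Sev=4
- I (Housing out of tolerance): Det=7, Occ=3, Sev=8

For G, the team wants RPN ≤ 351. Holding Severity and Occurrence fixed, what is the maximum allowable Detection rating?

G: S=8, O=8, D=6 → current RPN = 384.
Fixed product = 64. Need 64 × D ≤ 351, so D ≤ 351/64 = 5.48.
Maximum integer Detection rating = 5 (gives RPN 320; D=6 would give 384 > 351).

5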